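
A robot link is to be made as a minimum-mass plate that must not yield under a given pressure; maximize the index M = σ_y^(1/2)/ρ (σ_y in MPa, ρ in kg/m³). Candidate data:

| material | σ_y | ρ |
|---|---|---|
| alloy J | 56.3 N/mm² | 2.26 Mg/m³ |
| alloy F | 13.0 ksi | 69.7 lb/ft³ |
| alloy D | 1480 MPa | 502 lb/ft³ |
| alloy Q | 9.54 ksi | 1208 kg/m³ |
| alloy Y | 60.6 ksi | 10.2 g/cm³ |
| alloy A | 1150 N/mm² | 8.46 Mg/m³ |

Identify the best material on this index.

alloy F

In SI units:
  alloy J: σ_y = 56.30 MPa, ρ = 2260 kg/m³
  alloy F: σ_y = 89.63 MPa, ρ = 1116 kg/m³
  alloy D: σ_y = 1480 MPa, ρ = 8041 kg/m³
  alloy Q: σ_y = 65.78 MPa, ρ = 1208 kg/m³
  alloy Y: σ_y = 417.8 MPa, ρ = 10200 kg/m³
  alloy A: σ_y = 1150 MPa, ρ = 8460 kg/m³
  alloy F: M = 8.48×10⁻³
  alloy Q: M = 6.71×10⁻³
  alloy D: M = 4.78×10⁻³
  alloy A: M = 4.01×10⁻³
  alloy J: M = 3.32×10⁻³
  alloy Y: M = 2.00×10⁻³
Alloy F ranks first.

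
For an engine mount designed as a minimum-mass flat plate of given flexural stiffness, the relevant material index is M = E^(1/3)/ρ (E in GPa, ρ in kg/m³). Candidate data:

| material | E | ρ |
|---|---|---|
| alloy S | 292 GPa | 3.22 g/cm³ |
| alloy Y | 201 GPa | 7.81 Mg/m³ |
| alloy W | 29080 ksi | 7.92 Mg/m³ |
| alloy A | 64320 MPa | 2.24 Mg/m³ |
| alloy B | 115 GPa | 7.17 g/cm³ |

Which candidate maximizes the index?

Putting every candidate on a common basis:
  alloy S: E = 292.0 GPa, ρ = 3220 kg/m³
  alloy Y: E = 201.0 GPa, ρ = 7810 kg/m³
  alloy W: E = 200.5 GPa, ρ = 7920 kg/m³
  alloy A: E = 64.32 GPa, ρ = 2240 kg/m³
  alloy B: E = 115.0 GPa, ρ = 7170 kg/m³
  alloy S: M = 2.06×10⁻³
  alloy A: M = 1.79×10⁻³
  alloy Y: M = 0.750×10⁻³
  alloy W: M = 0.739×10⁻³
  alloy B: M = 0.678×10⁻³
Alloy S ranks first.

alloy S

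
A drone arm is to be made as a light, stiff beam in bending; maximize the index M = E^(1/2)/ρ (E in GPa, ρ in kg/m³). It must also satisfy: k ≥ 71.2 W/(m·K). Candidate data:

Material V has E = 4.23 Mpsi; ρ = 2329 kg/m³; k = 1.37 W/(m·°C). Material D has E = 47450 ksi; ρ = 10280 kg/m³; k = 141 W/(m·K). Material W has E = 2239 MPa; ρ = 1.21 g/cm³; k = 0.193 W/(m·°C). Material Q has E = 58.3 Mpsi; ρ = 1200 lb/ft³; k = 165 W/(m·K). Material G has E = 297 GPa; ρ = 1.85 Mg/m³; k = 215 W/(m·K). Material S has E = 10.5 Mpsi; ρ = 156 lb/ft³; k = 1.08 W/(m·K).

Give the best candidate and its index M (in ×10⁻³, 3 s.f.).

Screen on constraints: k ≥ 71.2 W/(m·K). Survivors: material D, material Q, material G.
Normalizing units and computing the index:
  material D: E = 327.2 GPa, ρ = 10280 kg/m³
  material Q: E = 402.0 GPa, ρ = 19220 kg/m³
  material G: E = 297.0 GPa, ρ = 1850 kg/m³
  material G: M = 9.32×10⁻³
  material D: M = 1.76×10⁻³
  material Q: M = 1.04×10⁻³
Material G has the largest M.

material G, M = 9.32×10⁻³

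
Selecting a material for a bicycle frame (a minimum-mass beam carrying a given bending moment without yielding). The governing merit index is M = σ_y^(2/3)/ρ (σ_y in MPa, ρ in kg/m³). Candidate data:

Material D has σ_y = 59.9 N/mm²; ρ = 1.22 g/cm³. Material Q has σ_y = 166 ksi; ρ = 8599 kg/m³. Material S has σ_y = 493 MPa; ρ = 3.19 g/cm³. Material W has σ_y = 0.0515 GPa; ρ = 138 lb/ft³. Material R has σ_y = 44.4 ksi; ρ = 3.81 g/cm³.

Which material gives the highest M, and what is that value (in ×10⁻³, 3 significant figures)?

material S, M = 19.6×10⁻³

In SI units:
  material D: σ_y = 59.90 MPa, ρ = 1220 kg/m³
  material Q: σ_y = 1145 MPa, ρ = 8599 kg/m³
  material S: σ_y = 493.0 MPa, ρ = 3190 kg/m³
  material W: σ_y = 51.50 MPa, ρ = 2211 kg/m³
  material R: σ_y = 306.1 MPa, ρ = 3810 kg/m³
  material S: M = 19.6×10⁻³
  material Q: M = 12.7×10⁻³
  material D: M = 12.5×10⁻³
  material R: M = 11.9×10⁻³
  material W: M = 6.26×10⁻³
Material S has the largest M.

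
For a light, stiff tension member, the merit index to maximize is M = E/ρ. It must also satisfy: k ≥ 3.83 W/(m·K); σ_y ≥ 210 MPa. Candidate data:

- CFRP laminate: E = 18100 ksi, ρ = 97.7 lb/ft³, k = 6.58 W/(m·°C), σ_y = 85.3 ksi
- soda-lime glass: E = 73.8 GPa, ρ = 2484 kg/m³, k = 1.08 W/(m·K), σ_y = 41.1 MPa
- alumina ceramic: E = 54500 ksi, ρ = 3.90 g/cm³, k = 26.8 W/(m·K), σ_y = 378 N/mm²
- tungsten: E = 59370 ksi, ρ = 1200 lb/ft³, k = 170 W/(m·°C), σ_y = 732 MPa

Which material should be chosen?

alumina ceramic

Screen on constraints: k ≥ 3.83 W/(m·K); σ_y ≥ 210 MPa. Survivors: CFRP laminate, alumina ceramic, tungsten.
Normalizing units and computing the index:
  CFRP laminate: E = 124.8 GPa, ρ = 1565 kg/m³
  alumina ceramic: E = 375.8 GPa, ρ = 3900 kg/m³
  tungsten: E = 409.3 GPa, ρ = 19220 kg/m³
  alumina ceramic: M = 96.3 MN·m/kg
  CFRP laminate: M = 79.7 MN·m/kg
  tungsten: M = 21.3 MN·m/kg
Alumina ceramic ranks first.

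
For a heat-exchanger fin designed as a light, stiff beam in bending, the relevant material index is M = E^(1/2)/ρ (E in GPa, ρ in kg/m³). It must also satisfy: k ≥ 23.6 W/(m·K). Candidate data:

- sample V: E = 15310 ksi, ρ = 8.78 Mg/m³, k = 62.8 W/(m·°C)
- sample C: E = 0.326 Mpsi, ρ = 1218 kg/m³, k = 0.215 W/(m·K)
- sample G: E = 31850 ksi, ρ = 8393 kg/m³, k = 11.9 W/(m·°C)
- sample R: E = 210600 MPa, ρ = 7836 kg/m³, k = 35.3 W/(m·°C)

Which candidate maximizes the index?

Screen on constraints: k ≥ 23.6 W/(m·K). Survivors: sample V, sample R.
Convert each candidate to consistent units, then evaluate M:
  sample V: E = 105.6 GPa, ρ = 8780 kg/m³
  sample R: E = 210.6 GPa, ρ = 7836 kg/m³
  sample R: M = 1.85×10⁻³
  sample V: M = 1.17×10⁻³
Sample R has the largest M.

sample R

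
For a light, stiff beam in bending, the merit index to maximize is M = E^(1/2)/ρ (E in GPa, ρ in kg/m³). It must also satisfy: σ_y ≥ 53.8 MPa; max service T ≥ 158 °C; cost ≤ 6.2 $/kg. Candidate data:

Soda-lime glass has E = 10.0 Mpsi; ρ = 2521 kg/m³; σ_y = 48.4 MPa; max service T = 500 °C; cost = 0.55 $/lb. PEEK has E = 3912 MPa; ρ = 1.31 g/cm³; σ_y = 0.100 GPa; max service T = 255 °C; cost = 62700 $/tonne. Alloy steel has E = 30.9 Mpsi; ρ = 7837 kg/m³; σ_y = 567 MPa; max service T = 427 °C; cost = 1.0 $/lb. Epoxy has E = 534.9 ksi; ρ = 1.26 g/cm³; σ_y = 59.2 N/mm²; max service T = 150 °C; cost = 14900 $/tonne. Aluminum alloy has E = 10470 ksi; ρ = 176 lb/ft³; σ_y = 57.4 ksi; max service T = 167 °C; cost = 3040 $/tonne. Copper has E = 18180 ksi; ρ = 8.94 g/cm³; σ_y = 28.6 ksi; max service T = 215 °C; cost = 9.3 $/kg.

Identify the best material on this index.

Screen on constraints: σ_y ≥ 53.8 MPa; max service T ≥ 158 °C; cost ≤ 6.2 $/kg. Survivors: alloy steel, aluminum alloy.
Putting every candidate on a common basis:
  alloy steel: E = 213.0 GPa, ρ = 7837 kg/m³
  aluminum alloy: E = 72.19 GPa, ρ = 2819 kg/m³
  aluminum alloy: M = 3.01×10⁻³
  alloy steel: M = 1.86×10⁻³
Highest index: aluminum alloy.

aluminum alloy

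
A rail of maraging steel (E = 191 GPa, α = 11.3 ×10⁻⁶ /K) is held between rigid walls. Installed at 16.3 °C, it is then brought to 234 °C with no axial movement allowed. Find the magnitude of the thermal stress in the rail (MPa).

470 MPa

ΔT = 217.7 K. Constrained thermal stress σ = E·α·ΔT = 191.0×10³ MPa × 11.3×10⁻⁶ × 217.7 = 470 MPa (compressive).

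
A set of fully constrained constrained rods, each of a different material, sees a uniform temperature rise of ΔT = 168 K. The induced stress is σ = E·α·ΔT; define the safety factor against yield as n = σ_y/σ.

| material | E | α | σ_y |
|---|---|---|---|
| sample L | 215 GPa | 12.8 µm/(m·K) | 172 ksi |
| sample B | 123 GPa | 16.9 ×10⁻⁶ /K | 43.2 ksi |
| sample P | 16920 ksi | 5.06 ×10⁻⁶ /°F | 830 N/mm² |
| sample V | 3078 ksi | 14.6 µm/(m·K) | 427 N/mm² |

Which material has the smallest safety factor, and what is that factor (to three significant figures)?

Converting E to GPa, α to ×10⁻⁶/K, σ_y to MPa, then σ and n for each:
  sample L: E = 215.0, α = 12.8, σ_y = 1186 → σ = 462 MPa, n = 2.57
  sample B: E = 123.0, α = 16.9, σ_y = 297.9 → σ = 349 MPa, n = 0.853
  sample P: E = 116.7, α = 9.11, σ_y = 830.0 → σ = 179 MPa, n = 4.65
  sample V: E = 21.22, α = 14.6, σ_y = 427.0 → σ = 52.1 MPa, n = 8.20
The minimum is sample B at n = 0.853.

sample B, n = 0.853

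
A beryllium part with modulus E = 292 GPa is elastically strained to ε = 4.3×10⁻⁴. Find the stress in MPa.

σ = E·ε = 292000 MPa × 4.3×10⁻⁴ = 126 MPa.

126 MPa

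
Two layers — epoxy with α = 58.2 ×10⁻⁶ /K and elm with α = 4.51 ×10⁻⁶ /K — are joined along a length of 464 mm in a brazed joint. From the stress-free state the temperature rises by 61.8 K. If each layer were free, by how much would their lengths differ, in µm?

1540 µm

Δα = |58.2 − 4.51|×10⁻⁶/K = 53.7×10⁻⁶/K.
ΔL_mismatch = Δα·L·ΔT = 53.7×10⁻⁶ × 464.0 mm × 61.8 K = 1540 µm.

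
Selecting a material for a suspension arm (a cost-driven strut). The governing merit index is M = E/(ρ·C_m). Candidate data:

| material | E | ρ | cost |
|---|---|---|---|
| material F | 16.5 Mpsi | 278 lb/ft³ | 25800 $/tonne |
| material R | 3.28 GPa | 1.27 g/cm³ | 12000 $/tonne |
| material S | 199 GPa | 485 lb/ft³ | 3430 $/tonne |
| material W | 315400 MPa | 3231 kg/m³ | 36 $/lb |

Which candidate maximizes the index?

material S

In SI units:
  material F: E = 113.8 GPa, ρ = 4453 kg/m³, cost = 25.80 $/kg
  material R: E = 3.280 GPa, ρ = 1270 kg/m³, cost = 12.00 $/kg
  material S: E = 199.0 GPa, ρ = 7769 kg/m³, cost = 3.430 $/kg
  material W: E = 315.4 GPa, ρ = 3231 kg/m³, cost = 79.37 $/kg
  material S: M = 7.47 MN·m per $
  material W: M = 1.23 MN·m per $
  material F: M = 0.990 MN·m per $
  material R: M = 0.215 MN·m per $
Material S ranks first.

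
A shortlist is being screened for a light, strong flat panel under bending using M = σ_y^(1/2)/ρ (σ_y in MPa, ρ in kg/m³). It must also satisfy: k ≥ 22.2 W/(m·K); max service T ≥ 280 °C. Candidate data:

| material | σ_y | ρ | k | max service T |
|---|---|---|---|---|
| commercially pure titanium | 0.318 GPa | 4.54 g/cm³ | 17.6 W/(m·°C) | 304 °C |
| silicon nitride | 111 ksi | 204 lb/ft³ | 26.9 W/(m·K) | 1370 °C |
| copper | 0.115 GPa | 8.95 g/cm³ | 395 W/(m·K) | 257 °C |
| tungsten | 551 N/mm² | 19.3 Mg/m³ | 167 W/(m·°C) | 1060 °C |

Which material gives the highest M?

Screen on constraints: k ≥ 22.2 W/(m·K); max service T ≥ 280 °C. Survivors: silicon nitride, tungsten.
In SI units:
  silicon nitride: σ_y = 765.3 MPa, ρ = 3268 kg/m³
  tungsten: σ_y = 551.0 MPa, ρ = 19300 kg/m³
  silicon nitride: M = 8.47×10⁻³
  tungsten: M = 1.22×10⁻³
Highest index: silicon nitride.

silicon nitride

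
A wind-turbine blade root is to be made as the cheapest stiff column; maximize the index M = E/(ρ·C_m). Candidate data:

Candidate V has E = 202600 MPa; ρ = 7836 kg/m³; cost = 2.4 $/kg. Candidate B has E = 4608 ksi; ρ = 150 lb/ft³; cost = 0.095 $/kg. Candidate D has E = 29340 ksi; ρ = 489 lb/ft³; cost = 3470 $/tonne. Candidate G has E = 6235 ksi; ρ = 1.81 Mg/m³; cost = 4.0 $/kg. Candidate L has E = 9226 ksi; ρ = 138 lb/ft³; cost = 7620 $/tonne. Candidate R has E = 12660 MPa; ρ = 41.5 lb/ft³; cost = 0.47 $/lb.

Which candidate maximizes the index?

candidate B

Putting every candidate on a common basis:
  candidate V: E = 202.6 GPa, ρ = 7836 kg/m³, cost = 2.400 $/kg
  candidate B: E = 31.77 GPa, ρ = 2403 kg/m³, cost = 0.09500 $/kg
  candidate D: E = 202.3 GPa, ρ = 7833 kg/m³, cost = 3.470 $/kg
  candidate G: E = 42.99 GPa, ρ = 1810 kg/m³, cost = 4.000 $/kg
  candidate L: E = 63.61 GPa, ρ = 2211 kg/m³, cost = 7.620 $/kg
  candidate R: E = 12.66 GPa, ρ = 664.8 kg/m³, cost = 1.036 $/kg
  candidate B: M = 139 MN·m per $
  candidate R: M = 18.4 MN·m per $
  candidate V: M = 10.8 MN·m per $
  candidate D: M = 7.44 MN·m per $
  candidate G: M = 5.94 MN·m per $
  candidate L: M = 3.78 MN·m per $
Highest index: candidate B.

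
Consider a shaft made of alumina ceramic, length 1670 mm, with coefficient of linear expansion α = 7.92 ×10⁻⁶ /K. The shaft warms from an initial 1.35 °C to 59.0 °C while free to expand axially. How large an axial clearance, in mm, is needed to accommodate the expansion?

ΔT = 59.0 − 1.35 = 57.65 K.
ΔL = α·L₀·ΔT = 7.92×10⁻⁶ × 1670 mm × 57.65 K = 0.763 mm.

0.763 mm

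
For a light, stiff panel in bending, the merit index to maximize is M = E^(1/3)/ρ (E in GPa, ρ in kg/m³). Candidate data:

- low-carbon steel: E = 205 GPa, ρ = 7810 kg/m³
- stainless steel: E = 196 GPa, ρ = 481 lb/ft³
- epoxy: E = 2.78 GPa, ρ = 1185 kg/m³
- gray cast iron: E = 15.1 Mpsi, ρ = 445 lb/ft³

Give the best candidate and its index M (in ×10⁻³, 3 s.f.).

Putting every candidate on a common basis:
  low-carbon steel: E = 205.0 GPa, ρ = 7810 kg/m³
  stainless steel: E = 196.0 GPa, ρ = 7705 kg/m³
  epoxy: E = 2.780 GPa, ρ = 1185 kg/m³
  gray cast iron: E = 104.1 GPa, ρ = 7128 kg/m³
  epoxy: M = 1.19×10⁻³
  low-carbon steel: M = 0.755×10⁻³
  stainless steel: M = 0.754×10⁻³
  gray cast iron: M = 0.660×10⁻³
Epoxy has the largest M.

epoxy, M = 1.19×10⁻³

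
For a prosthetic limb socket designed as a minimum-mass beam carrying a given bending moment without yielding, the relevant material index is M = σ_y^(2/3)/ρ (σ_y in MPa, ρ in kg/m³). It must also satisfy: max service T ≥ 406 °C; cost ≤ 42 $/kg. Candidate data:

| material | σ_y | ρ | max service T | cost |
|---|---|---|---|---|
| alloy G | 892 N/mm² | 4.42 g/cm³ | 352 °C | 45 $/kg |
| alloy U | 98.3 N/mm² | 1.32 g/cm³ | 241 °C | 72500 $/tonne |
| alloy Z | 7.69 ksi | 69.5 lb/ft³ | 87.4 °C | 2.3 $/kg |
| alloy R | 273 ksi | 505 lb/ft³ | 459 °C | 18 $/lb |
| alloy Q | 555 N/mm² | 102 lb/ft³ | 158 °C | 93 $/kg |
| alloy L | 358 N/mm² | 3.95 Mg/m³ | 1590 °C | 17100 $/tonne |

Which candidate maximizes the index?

Screen on constraints: max service T ≥ 406 °C; cost ≤ 42 $/kg. Survivors: alloy R, alloy L.
After converting to SI:
  alloy R: σ_y = 1882 MPa, ρ = 8089 kg/m³
  alloy L: σ_y = 358.0 MPa, ρ = 3950 kg/m³
  alloy R: M = 18.8×10⁻³
  alloy L: M = 12.8×10⁻³
The maximum is for alloy R.

alloy R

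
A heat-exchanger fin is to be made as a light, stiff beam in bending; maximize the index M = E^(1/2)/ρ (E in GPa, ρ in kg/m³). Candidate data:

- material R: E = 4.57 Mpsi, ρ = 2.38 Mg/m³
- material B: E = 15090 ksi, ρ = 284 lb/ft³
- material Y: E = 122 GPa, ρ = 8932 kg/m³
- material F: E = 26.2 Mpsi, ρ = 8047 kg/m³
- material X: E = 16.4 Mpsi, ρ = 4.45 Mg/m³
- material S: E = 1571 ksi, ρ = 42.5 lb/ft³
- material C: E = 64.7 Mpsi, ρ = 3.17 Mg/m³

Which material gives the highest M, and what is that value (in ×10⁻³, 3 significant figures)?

material C, M = 6.66×10⁻³

In SI units:
  material R: E = 31.51 GPa, ρ = 2380 kg/m³
  material B: E = 104.0 GPa, ρ = 4549 kg/m³
  material Y: E = 122.0 GPa, ρ = 8932 kg/m³
  material F: E = 180.6 GPa, ρ = 8047 kg/m³
  material X: E = 113.1 GPa, ρ = 4450 kg/m³
  material S: E = 10.83 GPa, ρ = 680.8 kg/m³
  material C: E = 446.1 GPa, ρ = 3170 kg/m³
  material C: M = 6.66×10⁻³
  material S: M = 4.83×10⁻³
  material X: M = 2.39×10⁻³
  material R: M = 2.36×10⁻³
  material B: M = 2.24×10⁻³
  material F: M = 1.67×10⁻³
  material Y: M = 1.24×10⁻³
Material C has the largest M.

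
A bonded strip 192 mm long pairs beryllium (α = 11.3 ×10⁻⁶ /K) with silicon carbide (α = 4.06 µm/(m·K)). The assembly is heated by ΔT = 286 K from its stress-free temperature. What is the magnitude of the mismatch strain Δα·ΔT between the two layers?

2.07×10⁻³

Δα = |11.3 − 4.06|×10⁻⁶/K = 7.24×10⁻⁶/K.
Mismatch strain = Δα·ΔT = 7.24×10⁻⁶ × 286.0 = 2.07×10⁻³.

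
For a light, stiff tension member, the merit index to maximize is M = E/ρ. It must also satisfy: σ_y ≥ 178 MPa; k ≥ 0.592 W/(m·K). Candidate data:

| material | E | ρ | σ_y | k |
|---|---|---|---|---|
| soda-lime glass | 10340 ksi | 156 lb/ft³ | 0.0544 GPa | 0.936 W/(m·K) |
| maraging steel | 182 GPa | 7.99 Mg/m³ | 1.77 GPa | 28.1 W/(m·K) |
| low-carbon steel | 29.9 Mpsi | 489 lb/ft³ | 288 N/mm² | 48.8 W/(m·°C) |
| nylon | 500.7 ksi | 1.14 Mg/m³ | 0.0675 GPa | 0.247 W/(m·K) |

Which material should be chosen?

Screen on constraints: σ_y ≥ 178 MPa; k ≥ 0.592 W/(m·K). Survivors: maraging steel, low-carbon steel.
After converting to SI:
  maraging steel: E = 182.0 GPa, ρ = 7990 kg/m³
  low-carbon steel: E = 206.2 GPa, ρ = 7833 kg/m³
  low-carbon steel: M = 26.3 MN·m/kg
  maraging steel: M = 22.8 MN·m/kg
Low-carbon steel has the largest M.

low-carbon steel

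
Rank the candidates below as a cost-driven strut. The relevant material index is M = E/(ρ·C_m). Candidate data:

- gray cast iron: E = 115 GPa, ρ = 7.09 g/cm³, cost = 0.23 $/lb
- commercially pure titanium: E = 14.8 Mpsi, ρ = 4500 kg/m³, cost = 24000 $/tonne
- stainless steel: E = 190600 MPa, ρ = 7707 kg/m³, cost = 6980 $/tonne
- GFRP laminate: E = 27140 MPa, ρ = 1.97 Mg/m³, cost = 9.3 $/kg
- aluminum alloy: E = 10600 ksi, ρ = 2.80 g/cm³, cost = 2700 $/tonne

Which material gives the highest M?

Convert each candidate to consistent units, then evaluate M:
  gray cast iron: E = 115.0 GPa, ρ = 7090 kg/m³, cost = 0.5071 $/kg
  commercially pure titanium: E = 102.0 GPa, ρ = 4500 kg/m³, cost = 24.00 $/kg
  stainless steel: E = 190.6 GPa, ρ = 7707 kg/m³, cost = 6.980 $/kg
  GFRP laminate: E = 27.14 GPa, ρ = 1970 kg/m³, cost = 9.300 $/kg
  aluminum alloy: E = 73.08 GPa, ρ = 2800 kg/m³, cost = 2.700 $/kg
  gray cast iron: M = 32.0 MN·m per $
  aluminum alloy: M = 9.67 MN·m per $
  stainless steel: M = 3.54 MN·m per $
  GFRP laminate: M = 1.48 MN·m per $
  commercially pure titanium: M = 0.945 MN·m per $
The maximum is for gray cast iron.

gray cast iron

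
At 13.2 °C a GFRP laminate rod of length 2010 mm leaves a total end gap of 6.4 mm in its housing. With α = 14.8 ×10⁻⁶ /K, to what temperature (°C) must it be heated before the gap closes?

α·L₀·ΔT = 6.4 mm ⇒ ΔT = 6.4 / (14.8×10⁻⁶ × 2010.0) = 215.1 K.
T = 13.2 + 215.1 = 228.3 °C.

228 °C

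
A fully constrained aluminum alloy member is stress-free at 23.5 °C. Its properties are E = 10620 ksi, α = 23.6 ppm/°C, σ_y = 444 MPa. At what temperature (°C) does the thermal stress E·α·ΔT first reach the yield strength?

280 °C

E = 10620 ksi = 73.22 GPa.
E·α·ΔT = 444.0 MPa ⇒ ΔT = 444.0 / (73.22×10³ × 23.6×10⁻⁶) = 256.9 K.
T = 23.5 + 256.9 = 280.4 °C.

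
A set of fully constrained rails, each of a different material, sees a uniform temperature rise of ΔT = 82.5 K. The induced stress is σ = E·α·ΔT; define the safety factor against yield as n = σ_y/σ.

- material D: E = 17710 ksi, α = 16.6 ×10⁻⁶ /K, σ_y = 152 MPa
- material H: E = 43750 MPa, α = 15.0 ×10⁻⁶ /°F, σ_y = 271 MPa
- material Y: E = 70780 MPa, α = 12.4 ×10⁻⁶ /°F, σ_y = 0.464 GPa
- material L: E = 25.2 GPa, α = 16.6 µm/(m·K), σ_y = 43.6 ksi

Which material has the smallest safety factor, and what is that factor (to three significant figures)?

material D, n = 0.909

Converting E to GPa, α to ×10⁻⁶/K, σ_y to MPa, then σ and n for each:
  material D: E = 122.1, α = 16.6, σ_y = 152.0 → σ = 167 MPa, n = 0.909
  material H: E = 43.75, α = 27.0, σ_y = 271.0 → σ = 97.5 MPa, n = 2.78
  material Y: E = 70.78, α = 22.3, σ_y = 464.0 → σ = 130 MPa, n = 3.56
  material L: E = 25.20, α = 16.6, σ_y = 300.6 → σ = 34.5 MPa, n = 8.71
Material D has the lowest safety factor, n = 0.909.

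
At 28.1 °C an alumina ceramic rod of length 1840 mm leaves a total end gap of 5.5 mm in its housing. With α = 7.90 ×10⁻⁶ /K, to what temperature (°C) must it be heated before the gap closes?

406 °C

α·L₀·ΔT = 5.5 mm ⇒ ΔT = 5.5 / (7.90×10⁻⁶ × 1840.0) = 378.4 K.
T = 28.1 + 378.4 = 406.5 °C.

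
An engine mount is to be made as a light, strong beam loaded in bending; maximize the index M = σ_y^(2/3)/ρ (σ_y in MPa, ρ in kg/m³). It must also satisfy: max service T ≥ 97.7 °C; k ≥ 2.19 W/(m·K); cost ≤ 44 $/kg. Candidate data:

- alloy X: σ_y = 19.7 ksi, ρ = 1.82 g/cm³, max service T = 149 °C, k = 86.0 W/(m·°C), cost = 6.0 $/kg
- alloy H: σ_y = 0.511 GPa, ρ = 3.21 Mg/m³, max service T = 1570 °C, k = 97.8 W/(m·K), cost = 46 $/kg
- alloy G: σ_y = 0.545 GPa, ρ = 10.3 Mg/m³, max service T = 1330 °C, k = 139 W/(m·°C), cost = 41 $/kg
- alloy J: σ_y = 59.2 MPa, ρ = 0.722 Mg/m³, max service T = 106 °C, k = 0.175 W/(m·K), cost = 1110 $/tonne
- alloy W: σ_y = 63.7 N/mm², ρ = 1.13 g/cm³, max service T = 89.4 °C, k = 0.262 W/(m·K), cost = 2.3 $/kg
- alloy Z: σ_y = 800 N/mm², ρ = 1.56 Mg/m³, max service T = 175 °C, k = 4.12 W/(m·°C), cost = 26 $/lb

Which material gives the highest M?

alloy X

Screen on constraints: max service T ≥ 97.7 °C; k ≥ 2.19 W/(m·K); cost ≤ 44 $/kg. Survivors: alloy X, alloy G.
Putting every candidate on a common basis:
  alloy X: σ_y = 135.8 MPa, ρ = 1820 kg/m³
  alloy G: σ_y = 545.0 MPa, ρ = 10300 kg/m³
  alloy X: M = 14.5×10⁻³
  alloy G: M = 6.48×10⁻³
Highest index: alloy X.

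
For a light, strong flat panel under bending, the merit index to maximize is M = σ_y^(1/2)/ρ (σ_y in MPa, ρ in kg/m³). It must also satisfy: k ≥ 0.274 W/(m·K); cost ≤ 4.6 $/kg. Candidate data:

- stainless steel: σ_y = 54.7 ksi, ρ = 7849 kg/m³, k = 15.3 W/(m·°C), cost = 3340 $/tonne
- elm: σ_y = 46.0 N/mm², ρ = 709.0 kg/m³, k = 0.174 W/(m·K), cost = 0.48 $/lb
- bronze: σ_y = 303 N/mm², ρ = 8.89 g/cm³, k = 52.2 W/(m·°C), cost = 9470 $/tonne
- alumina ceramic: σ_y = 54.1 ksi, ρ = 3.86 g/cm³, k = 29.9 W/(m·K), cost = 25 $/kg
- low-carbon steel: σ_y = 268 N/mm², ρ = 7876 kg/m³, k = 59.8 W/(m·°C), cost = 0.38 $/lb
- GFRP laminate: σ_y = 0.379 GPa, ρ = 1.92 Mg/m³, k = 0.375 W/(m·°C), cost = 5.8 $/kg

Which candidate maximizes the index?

stainless steel

Screen on constraints: k ≥ 0.274 W/(m·K); cost ≤ 4.6 $/kg. Survivors: stainless steel, low-carbon steel.
Convert each candidate to consistent units, then evaluate M:
  stainless steel: σ_y = 377.1 MPa, ρ = 7849 kg/m³
  low-carbon steel: σ_y = 268.0 MPa, ρ = 7876 kg/m³
  stainless steel: M = 2.47×10⁻³
  low-carbon steel: M = 2.08×10⁻³
Stainless steel has the largest M.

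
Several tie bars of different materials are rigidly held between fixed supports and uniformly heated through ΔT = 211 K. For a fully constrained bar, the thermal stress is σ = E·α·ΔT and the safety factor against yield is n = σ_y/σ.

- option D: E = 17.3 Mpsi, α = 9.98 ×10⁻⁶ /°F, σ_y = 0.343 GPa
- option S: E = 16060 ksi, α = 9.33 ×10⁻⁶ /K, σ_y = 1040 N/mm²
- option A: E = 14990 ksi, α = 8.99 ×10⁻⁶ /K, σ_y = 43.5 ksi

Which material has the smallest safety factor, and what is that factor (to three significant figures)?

With everything in SI (GPa, ×10⁻⁶/K, MPa):
  option D: E = 119.3, α = 18.0, σ_y = 343.0 → σ = 452 MPa, n = 0.759
  option S: E = 110.7, α = 9.33, σ_y = 1040 → σ = 218 MPa, n = 4.77
  option A: E = 103.4, α = 8.99, σ_y = 299.9 → σ = 196 MPa, n = 1.53
The minimum is option D at n = 0.759.

option D, n = 0.759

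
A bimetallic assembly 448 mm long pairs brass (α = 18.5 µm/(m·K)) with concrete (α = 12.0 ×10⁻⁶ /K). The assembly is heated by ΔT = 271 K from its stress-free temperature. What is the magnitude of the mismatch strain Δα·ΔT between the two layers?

1.76×10⁻³

Δα = |18.5 − 12.0|×10⁻⁶/K = 6.50×10⁻⁶/K.
Mismatch strain = Δα·ΔT = 6.50×10⁻⁶ × 271.0 = 1.76×10⁻³.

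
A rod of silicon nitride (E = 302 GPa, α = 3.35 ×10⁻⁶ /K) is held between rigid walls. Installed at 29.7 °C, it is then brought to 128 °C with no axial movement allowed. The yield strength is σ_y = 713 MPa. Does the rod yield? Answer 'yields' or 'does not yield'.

does not yield

ΔT = 98.30 K. Constrained thermal stress σ = E·α·ΔT = 302.0×10³ MPa × 3.35×10⁻⁶ × 98.30 = 99.5 MPa (compressive).
Compare to σ_y = 713 MPa: σ < σ_y, so it does not yield.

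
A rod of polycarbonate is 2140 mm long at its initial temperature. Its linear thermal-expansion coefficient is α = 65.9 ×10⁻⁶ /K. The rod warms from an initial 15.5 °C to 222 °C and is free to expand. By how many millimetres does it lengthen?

29.1 mm

ΔT = 222 − 15.5 = 206.5 K.
ΔL = α·L₀·ΔT = 65.9×10⁻⁶ × 2140 mm × 206.5 K = 29.1 mm.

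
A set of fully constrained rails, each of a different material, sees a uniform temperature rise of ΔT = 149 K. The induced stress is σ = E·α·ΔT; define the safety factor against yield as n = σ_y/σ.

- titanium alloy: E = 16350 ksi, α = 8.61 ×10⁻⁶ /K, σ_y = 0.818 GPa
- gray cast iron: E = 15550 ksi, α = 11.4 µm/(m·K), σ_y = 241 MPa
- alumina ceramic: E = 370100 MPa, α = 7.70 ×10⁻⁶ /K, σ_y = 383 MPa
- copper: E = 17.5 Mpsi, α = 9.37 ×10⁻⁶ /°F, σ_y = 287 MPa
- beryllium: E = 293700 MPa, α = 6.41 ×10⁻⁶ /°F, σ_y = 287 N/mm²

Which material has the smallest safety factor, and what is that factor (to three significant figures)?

beryllium, n = 0.568

Converting E to GPa, α to ×10⁻⁶/K, σ_y to MPa, then σ and n for each:
  titanium alloy: E = 112.7, α = 8.61, σ_y = 818.0 → σ = 145 MPa, n = 5.66
  gray cast iron: E = 107.2, α = 11.4, σ_y = 241.0 → σ = 182 MPa, n = 1.32
  alumina ceramic: E = 370.1, α = 7.70, σ_y = 383.0 → σ = 425 MPa, n = 0.902
  copper: E = 120.7, α = 16.9, σ_y = 287.0 → σ = 303 MPa, n = 0.947
  beryllium: E = 293.7, α = 11.5, σ_y = 287.0 → σ = 505 MPa, n = 0.568
Smallest n: beryllium with n = 0.568.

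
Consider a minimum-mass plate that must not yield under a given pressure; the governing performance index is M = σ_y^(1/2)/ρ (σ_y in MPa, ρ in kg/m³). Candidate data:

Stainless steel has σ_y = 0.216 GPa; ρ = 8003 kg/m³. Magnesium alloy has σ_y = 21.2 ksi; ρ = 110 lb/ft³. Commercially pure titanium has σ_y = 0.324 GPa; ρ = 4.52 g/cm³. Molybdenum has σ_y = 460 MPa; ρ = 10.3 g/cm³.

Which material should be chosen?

magnesium alloy

Putting every candidate on a common basis:
  stainless steel: σ_y = 216.0 MPa, ρ = 8003 kg/m³
  magnesium alloy: σ_y = 146.2 MPa, ρ = 1762 kg/m³
  commercially pure titanium: σ_y = 324.0 MPa, ρ = 4520 kg/m³
  molybdenum: σ_y = 460.0 MPa, ρ = 10300 kg/m³
  magnesium alloy: M = 6.86×10⁻³
  commercially pure titanium: M = 3.98×10⁻³
  molybdenum: M = 2.08×10⁻³
  stainless steel: M = 1.84×10⁻³
The maximum is for magnesium alloy.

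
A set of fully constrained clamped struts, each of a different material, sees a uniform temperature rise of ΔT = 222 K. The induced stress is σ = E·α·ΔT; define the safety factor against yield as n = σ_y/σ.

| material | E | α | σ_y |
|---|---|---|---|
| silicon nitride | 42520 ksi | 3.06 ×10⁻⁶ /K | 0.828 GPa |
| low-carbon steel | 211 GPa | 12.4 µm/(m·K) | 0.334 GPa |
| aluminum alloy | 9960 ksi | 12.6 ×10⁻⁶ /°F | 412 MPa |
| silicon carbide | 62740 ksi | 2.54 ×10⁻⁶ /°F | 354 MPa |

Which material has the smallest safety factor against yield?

low-carbon steel

Converting E to GPa, α to ×10⁻⁶/K, σ_y to MPa, then σ and n for each:
  silicon nitride: E = 293.2, α = 3.06, σ_y = 828.0 → σ = 199 MPa, n = 4.16
  low-carbon steel: E = 211.0, α = 12.4, σ_y = 334.0 → σ = 581 MPa, n = 0.575
  aluminum alloy: E = 68.67, α = 22.7, σ_y = 412.0 → σ = 346 MPa, n = 1.19
  silicon carbide: E = 432.6, α = 4.57, σ_y = 354.0 → σ = 439 MPa, n = 0.806
Low-carbon steel has the lowest safety factor, n = 0.575.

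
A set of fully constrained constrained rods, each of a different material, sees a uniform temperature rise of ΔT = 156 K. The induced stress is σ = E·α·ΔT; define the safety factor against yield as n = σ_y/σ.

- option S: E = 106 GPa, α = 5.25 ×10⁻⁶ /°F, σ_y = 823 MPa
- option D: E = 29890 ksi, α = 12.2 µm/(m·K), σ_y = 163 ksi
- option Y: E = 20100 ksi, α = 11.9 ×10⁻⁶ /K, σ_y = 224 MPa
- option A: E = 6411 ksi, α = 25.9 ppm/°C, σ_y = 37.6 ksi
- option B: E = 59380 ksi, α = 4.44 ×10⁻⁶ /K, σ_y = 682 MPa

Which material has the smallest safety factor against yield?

In consistent units (E in GPa, α in ×10⁻⁶/K, σ_y in MPa):
  option S: E = 106.0, α = 9.45, σ_y = 823.0 → σ = 156 MPa, n = 5.27
  option D: E = 206.1, α = 12.2, σ_y = 1124 → σ = 392 MPa, n = 2.87
  option Y: E = 138.6, α = 11.9, σ_y = 224.0 → σ = 257 MPa, n = 0.871
  option A: E = 44.20, α = 25.9, σ_y = 259.2 → σ = 179 MPa, n = 1.45
  option B: E = 409.4, α = 4.44, σ_y = 682.0 → σ = 284 MPa, n = 2.41
Smallest n: option Y with n = 0.871.

option Y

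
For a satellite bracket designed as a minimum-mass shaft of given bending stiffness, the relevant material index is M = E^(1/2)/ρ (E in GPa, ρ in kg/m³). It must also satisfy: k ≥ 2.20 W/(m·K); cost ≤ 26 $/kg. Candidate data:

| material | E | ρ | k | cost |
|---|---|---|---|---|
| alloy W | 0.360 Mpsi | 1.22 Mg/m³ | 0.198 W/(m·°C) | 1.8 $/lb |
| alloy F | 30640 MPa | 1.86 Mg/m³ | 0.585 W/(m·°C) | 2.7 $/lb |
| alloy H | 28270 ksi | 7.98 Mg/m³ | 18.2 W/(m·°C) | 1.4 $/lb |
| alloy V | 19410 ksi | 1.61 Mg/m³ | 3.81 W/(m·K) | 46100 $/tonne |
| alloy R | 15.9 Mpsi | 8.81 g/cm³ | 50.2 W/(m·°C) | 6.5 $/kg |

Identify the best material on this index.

alloy H

Screen on constraints: k ≥ 2.20 W/(m·K); cost ≤ 26 $/kg. Survivors: alloy H, alloy R.
In SI units:
  alloy H: E = 194.9 GPa, ρ = 7980 kg/m³
  alloy R: E = 109.6 GPa, ρ = 8810 kg/m³
  alloy H: M = 1.75×10⁻³
  alloy R: M = 1.19×10⁻³
Highest index: alloy H.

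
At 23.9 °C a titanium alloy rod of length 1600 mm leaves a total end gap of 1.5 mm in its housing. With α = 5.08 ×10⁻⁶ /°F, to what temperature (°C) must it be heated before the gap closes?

α = 5.08×10⁻⁶/°F × 9/5 = 9.14×10⁻⁶/K.
α·L₀·ΔT = 1.5 mm ⇒ ΔT = 1.5 / (9.14×10⁻⁶ × 1600.0) = 102.5 K.
T = 23.9 + 102.5 = 126.4 °C.

126 °C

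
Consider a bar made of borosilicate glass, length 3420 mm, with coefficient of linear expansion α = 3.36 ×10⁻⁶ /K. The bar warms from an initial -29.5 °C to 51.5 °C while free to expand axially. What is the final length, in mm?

3420.9 mm

ΔT = 51.5 − (-29.5) = 81.00 K.
ΔL = α·L₀·ΔT = 3.36×10⁻⁶ × 3420 mm × 81.00 K = 0.931 mm.
L = L₀ + ΔL = 3420 + 0.931 = 3420.9 mm.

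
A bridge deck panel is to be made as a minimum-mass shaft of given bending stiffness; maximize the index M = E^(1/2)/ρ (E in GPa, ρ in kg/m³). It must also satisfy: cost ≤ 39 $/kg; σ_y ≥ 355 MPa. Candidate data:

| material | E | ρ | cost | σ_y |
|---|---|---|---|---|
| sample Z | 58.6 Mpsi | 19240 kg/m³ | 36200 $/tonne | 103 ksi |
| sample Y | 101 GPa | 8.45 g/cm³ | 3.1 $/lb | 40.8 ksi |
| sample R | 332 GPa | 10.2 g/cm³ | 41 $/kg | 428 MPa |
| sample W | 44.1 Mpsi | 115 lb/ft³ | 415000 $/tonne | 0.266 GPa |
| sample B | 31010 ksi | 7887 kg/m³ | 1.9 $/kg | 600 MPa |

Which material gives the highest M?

Screen on constraints: cost ≤ 39 $/kg; σ_y ≥ 355 MPa. Survivors: sample Z, sample B.
Normalizing units and computing the index:
  sample Z: E = 404.0 GPa, ρ = 19240 kg/m³
  sample B: E = 213.8 GPa, ρ = 7887 kg/m³
  sample B: M = 1.85×10⁻³
  sample Z: M = 1.04×10⁻³
The maximum is for sample B.

sample B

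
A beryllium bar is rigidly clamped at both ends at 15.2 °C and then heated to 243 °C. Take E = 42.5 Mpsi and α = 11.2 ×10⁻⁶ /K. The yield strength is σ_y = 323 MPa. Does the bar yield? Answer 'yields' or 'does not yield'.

E = 42.5 Mpsi = 293.0 GPa.
ΔT = 227.8 K. Constrained thermal stress σ = E·α·ΔT = 293.0×10³ MPa × 11.2×10⁻⁶ × 227.8 = 748 MPa (compressive).
Compare to σ_y = 323 MPa: σ ≥ σ_y, so it yields.

yields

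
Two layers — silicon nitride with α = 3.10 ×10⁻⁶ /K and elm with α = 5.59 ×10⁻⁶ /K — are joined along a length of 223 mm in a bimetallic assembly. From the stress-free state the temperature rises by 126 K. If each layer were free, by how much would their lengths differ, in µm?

70.0 µm

Δα = |3.10 − 5.59|×10⁻⁶/K = 2.49×10⁻⁶/K.
ΔL_mismatch = Δα·L·ΔT = 2.49×10⁻⁶ × 223.0 mm × 126.0 K = 70.0 µm.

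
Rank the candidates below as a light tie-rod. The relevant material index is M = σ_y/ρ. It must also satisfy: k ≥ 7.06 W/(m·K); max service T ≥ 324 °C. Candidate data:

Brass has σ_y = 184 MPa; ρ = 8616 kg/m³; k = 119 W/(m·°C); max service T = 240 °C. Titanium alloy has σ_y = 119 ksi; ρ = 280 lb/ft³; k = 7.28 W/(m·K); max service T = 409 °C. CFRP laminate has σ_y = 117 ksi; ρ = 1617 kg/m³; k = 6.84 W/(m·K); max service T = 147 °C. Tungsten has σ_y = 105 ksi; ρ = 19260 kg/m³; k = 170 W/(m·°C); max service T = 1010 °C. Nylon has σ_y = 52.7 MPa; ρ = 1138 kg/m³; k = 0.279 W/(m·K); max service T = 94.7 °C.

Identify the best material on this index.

Screen on constraints: k ≥ 7.06 W/(m·K); max service T ≥ 324 °C. Survivors: titanium alloy, tungsten.
In SI units:
  titanium alloy: σ_y = 820.5 MPa, ρ = 4485 kg/m³
  tungsten: σ_y = 723.9 MPa, ρ = 19260 kg/m³
  titanium alloy: M = 183 kN·m/kg
  tungsten: M = 37.6 kN·m/kg
Highest index: titanium alloy.

titanium alloy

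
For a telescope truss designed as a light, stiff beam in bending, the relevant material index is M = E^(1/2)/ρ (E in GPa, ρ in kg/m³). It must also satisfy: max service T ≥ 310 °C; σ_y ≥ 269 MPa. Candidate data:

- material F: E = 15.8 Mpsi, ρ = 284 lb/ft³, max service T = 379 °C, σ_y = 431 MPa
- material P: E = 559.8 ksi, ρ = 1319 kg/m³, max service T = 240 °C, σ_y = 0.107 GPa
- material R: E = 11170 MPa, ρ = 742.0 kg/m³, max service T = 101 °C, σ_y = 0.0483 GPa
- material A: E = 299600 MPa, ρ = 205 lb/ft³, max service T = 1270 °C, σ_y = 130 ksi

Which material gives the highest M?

material A

Screen on constraints: max service T ≥ 310 °C; σ_y ≥ 269 MPa. Survivors: material F, material A.
Convert each candidate to consistent units, then evaluate M:
  material F: E = 108.9 GPa, ρ = 4549 kg/m³
  material A: E = 299.6 GPa, ρ = 3284 kg/m³
  material A: M = 5.27×10⁻³
  material F: M = 2.29×10⁻³
Highest index: material A.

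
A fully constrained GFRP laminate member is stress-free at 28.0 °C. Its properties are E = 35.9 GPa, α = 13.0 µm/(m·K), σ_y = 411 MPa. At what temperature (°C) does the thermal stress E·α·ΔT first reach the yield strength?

909 °C

E·α·ΔT = 411.0 MPa ⇒ ΔT = 411.0 / (35.90×10³ × 13.0×10⁻⁶) = 880.7 K.
T = 28.0 + 880.7 = 908.7 °C.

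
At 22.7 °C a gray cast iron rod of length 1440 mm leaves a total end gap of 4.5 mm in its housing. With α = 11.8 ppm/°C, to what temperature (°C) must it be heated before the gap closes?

α·L₀·ΔT = 4.5 mm ⇒ ΔT = 4.5 / (11.8×10⁻⁶ × 1440.0) = 264.8 K.
T = 22.7 + 264.8 = 287.5 °C.

288 °C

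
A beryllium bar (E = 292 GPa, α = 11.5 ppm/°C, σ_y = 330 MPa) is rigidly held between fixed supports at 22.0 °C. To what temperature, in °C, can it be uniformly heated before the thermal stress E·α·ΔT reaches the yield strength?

120 °C

E·α·ΔT = 330.0 MPa ⇒ ΔT = 330.0 / (292.0×10³ × 11.5×10⁻⁶) = 98.27 K.
T = 22.0 + 98.27 = 120.3 °C.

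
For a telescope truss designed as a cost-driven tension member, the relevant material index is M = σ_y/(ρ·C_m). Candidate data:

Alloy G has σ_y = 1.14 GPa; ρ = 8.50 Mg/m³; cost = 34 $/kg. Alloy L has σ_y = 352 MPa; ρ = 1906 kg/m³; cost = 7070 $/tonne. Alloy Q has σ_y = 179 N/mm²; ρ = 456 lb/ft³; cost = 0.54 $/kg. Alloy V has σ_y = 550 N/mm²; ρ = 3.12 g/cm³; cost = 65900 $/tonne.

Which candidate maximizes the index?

Convert each candidate to consistent units, then evaluate M:
  alloy G: σ_y = 1140 MPa, ρ = 8500 kg/m³, cost = 34.00 $/kg
  alloy L: σ_y = 352.0 MPa, ρ = 1906 kg/m³, cost = 7.070 $/kg
  alloy Q: σ_y = 179.0 MPa, ρ = 7304 kg/m³, cost = 0.5400 $/kg
  alloy V: σ_y = 550.0 MPa, ρ = 3120 kg/m³, cost = 65.90 $/kg
  alloy Q: M = 45.4 kN·m per $
  alloy L: M = 26.1 kN·m per $
  alloy G: M = 3.94 kN·m per $
  alloy V: M = 2.67 kN·m per $
Alloy Q ranks first.

alloy Q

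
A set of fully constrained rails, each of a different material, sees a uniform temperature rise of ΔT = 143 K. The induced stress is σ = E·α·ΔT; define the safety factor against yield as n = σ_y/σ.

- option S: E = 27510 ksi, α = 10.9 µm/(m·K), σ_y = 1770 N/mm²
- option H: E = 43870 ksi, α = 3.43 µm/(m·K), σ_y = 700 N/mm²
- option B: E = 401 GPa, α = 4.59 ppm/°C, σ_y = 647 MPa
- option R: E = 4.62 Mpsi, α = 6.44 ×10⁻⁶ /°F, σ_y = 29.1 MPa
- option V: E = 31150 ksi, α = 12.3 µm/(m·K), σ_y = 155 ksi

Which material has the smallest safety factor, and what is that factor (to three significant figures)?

In consistent units (E in GPa, α in ×10⁻⁶/K, σ_y in MPa):
  option S: E = 189.7, α = 10.9, σ_y = 1770 → σ = 296 MPa, n = 5.99
  option H: E = 302.5, α = 3.43, σ_y = 700.0 → σ = 148 MPa, n = 4.72
  option B: E = 401.0, α = 4.59, σ_y = 647.0 → σ = 263 MPa, n = 2.46
  option R: E = 31.85, α = 11.6, σ_y = 29.10 → σ = 52.8 MPa, n = 0.551
  option V: E = 214.8, α = 12.3, σ_y = 1069 → σ = 378 MPa, n = 2.83
The minimum is option R at n = 0.551.

option R, n = 0.551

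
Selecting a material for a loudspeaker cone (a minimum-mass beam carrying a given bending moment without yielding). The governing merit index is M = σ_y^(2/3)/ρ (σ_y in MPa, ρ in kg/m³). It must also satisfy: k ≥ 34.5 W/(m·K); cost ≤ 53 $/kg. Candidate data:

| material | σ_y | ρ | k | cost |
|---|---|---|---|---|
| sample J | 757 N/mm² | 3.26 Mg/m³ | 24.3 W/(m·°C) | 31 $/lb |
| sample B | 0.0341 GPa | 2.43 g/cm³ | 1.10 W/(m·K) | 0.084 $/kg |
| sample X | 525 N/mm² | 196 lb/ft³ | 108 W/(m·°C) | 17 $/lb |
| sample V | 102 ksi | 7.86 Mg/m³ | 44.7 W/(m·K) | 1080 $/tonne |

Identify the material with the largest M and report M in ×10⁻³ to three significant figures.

sample X, M = 20.7×10⁻³

Screen on constraints: k ≥ 34.5 W/(m·K); cost ≤ 53 $/kg. Survivors: sample X, sample V.
Putting every candidate on a common basis:
  sample X: σ_y = 525.0 MPa, ρ = 3140 kg/m³
  sample V: σ_y = 703.3 MPa, ρ = 7860 kg/m³
  sample X: M = 20.7×10⁻³
  sample V: M = 10.1×10⁻³
The maximum is for sample X.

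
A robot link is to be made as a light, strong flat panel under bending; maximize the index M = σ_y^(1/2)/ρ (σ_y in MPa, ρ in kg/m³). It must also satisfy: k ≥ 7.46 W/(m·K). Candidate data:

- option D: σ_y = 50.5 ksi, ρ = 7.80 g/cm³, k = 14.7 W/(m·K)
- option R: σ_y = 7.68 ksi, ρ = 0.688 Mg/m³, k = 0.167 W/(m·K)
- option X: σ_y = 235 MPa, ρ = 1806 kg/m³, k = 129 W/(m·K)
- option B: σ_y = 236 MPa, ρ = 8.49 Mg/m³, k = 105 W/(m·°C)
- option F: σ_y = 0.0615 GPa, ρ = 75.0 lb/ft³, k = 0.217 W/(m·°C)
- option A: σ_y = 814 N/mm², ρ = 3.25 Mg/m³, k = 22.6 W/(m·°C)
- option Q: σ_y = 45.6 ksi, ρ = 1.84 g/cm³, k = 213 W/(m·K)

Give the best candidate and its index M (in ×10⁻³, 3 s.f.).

option Q, M = 9.64×10⁻³

Screen on constraints: k ≥ 7.46 W/(m·K). Survivors: option D, option X, option B, option A, option Q.
In SI units:
  option D: σ_y = 348.2 MPa, ρ = 7800 kg/m³
  option X: σ_y = 235.0 MPa, ρ = 1806 kg/m³
  option B: σ_y = 236.0 MPa, ρ = 8490 kg/m³
  option A: σ_y = 814.0 MPa, ρ = 3250 kg/m³
  option Q: σ_y = 314.4 MPa, ρ = 1840 kg/m³
  option Q: M = 9.64×10⁻³
  option A: M = 8.78×10⁻³
  option X: M = 8.49×10⁻³
  option D: M = 2.39×10⁻³
  option B: M = 1.81×10⁻³
Option Q ranks first.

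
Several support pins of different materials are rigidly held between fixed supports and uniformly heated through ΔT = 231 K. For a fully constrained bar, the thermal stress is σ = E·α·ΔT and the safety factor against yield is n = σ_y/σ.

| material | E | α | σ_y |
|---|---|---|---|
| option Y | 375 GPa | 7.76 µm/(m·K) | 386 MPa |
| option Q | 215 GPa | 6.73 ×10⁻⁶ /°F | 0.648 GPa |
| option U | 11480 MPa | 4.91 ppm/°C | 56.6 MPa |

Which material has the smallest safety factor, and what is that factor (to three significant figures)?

With everything in SI (GPa, ×10⁻⁶/K, MPa):
  option Y: E = 375.0, α = 7.76, σ_y = 386.0 → σ = 672 MPa, n = 0.574
  option Q: E = 215.0, α = 12.1, σ_y = 648.0 → σ = 602 MPa, n = 1.08
  option U: E = 11.48, α = 4.91, σ_y = 56.60 → σ = 13.0 MPa, n = 4.35
Smallest n: option Y with n = 0.574.

option Y, n = 0.574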